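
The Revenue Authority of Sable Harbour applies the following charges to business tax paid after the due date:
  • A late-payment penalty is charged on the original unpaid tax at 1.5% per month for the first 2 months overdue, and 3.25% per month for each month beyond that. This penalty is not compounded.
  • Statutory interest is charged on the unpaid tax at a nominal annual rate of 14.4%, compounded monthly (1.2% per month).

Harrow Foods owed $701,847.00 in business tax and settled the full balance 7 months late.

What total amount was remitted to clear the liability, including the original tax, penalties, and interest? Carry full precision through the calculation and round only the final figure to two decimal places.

$898,073.04

Penalty, months 1–2: 2 × 1.5% × $701,847.00 = $21,055.41
Penalty, months 3–7: 5 × 3.25% × $701,847.00 = $114,050.14…
Interest: $701,847.00 × ((1 + 0.012)^7 − 1) = $701,847.00 × 0.0870852… = $61,120.4941…
Total = $701,847.00 + $135,105.5475 + $61,120.4941… = $898,073.04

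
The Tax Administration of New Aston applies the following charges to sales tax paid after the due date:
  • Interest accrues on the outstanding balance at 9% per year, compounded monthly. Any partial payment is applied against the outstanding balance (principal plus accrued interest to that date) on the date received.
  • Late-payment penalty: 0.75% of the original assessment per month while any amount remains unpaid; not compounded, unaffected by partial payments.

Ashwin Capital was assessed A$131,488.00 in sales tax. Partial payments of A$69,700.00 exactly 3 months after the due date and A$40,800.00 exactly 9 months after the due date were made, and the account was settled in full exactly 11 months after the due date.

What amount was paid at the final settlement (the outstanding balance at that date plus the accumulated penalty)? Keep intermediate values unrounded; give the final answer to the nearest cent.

Monthly rate = 9% ÷ 12 = 0.75%
Balance at month 3: A$131,488.0000 × (1 + 0.0075)^3 = A$134,468.7241…
After A$69,700.00 payment: A$134,468.7241… − A$69,700.00 = A$64,768.7241…
Balance at month 9: A$64,768.7241… × (1 + 0.0075)^6 = A$67,738.5148…
After A$40,800.00 payment: A$67,738.5148… − A$40,800.00 = A$26,938.5148…
Balance at month 11: A$26,938.5148… × (1 + 0.0075)^2 = A$27,344.1078…
Penalty: 11 × 0.75% × A$131,488.00 = A$10,847.76
Final settlement = outstanding balance + penalty = A$27,344.1078… + A$10,847.76 = A$38,191.87

A$38,191.87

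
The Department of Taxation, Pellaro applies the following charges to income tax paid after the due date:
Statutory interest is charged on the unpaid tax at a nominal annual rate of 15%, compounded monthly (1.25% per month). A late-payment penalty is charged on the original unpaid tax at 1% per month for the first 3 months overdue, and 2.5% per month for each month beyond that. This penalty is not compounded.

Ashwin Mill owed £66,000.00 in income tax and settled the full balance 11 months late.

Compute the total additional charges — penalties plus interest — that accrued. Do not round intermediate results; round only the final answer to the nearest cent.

Penalty, months 1–3: 3 × 1% × £66,000.00 = £1,980.00
Penalty, months 4–11: 8 × 2.5% × £66,000.00 = £13,200.00
Interest: £66,000.00 × ((1 + 0.0125)^11 − 1) = £66,000.00 × 0.1464242… = £9,663.9982…
Penalties + interest = £15,180.0000 + £9,663.9982… = £24,844.00

£24,844.00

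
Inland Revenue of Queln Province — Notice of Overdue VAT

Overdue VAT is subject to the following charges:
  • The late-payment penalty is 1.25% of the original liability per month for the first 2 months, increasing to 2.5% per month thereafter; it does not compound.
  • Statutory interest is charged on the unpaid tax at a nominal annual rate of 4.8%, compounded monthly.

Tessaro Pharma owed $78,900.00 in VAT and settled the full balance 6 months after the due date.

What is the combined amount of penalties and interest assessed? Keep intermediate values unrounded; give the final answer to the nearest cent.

$11,775.14

Penalty, months 1–2: 2 × 1.25% × $78,900.00 = $1,972.50
Penalty, months 3–6: 4 × 2.5% × $78,900.00 = $7,890.00
Interest (4.8%/yr ÷ 12 = 0.4%/month): $78,900.00 × ((1 + 0.004)^6 − 1) = $1,912.6373…
Penalties + interest = $9,862.5000 + $1,912.6373… = $11,775.14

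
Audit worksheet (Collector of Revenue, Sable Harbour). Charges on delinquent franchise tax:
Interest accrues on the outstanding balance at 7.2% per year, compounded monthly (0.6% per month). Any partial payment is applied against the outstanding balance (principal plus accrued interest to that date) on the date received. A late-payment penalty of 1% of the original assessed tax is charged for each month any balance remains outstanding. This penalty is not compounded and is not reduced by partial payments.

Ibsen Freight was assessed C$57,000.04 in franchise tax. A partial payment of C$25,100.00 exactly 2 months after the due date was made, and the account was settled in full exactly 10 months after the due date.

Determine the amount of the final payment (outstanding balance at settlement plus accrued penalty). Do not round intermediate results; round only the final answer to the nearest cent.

Balance at month 2: C$57,000.0400 × (1 + 0.006)^2 = C$57,686.0925…
After C$25,100.00 payment: C$57,686.0925… − C$25,100.00 = C$32,586.0925…
Balance at month 10: C$32,586.0925… × (1 + 0.006)^8 = C$34,183.4688…
Penalty: 10 × 1% × C$57,000.04 = C$5,700.00…
Final settlement = outstanding balance + penalty = C$34,183.4688… + C$5,700.00… = C$39,883.47

C$39,883.47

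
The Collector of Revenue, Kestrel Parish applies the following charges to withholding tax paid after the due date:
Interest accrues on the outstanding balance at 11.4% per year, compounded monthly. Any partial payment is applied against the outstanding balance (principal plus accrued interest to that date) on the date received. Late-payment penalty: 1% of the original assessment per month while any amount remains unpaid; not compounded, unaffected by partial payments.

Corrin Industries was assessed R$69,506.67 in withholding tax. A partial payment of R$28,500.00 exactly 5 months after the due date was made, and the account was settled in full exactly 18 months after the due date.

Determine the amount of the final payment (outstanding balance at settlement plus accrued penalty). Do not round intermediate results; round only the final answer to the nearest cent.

Monthly rate = 11.4% ÷ 12 = 0.95%
Balance at month 5: R$69,506.6700 × (1 + 0.0095)^5 = R$72,871.5654…
After R$28,500.00 payment: R$72,871.5654… − R$28,500.00 = R$44,371.5654…
Balance at month 18: R$44,371.5654… × (1 + 0.0095)^13 = R$50,174.9505…
Penalty: 18 × 1% × R$69,506.67 = R$12,511.20…
Final settlement = outstanding balance + penalty = R$50,174.9505… + R$12,511.20… = R$62,686.15

R$62,686.15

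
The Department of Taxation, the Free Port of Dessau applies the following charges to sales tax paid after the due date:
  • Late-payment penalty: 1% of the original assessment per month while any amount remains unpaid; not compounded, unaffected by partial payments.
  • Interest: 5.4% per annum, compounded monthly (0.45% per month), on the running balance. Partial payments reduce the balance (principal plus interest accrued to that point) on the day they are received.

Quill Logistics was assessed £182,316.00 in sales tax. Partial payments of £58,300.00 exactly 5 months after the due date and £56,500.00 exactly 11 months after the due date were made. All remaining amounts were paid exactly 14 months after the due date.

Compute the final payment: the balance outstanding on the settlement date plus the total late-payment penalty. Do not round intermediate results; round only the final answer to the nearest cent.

£101,697.95

Balance at month 5: £182,316.0000 × (1 + 0.0045)^5 = £186,455.1955…
After £58,300.00 payment: £186,455.1955… − £58,300.00 = £128,155.1955…
Balance at month 11: £128,155.1955… × (1 + 0.0045)^6 = £131,654.5473…
After £56,500.00 payment: £131,654.5473… − £56,500.00 = £75,154.5473…
Balance at month 14: £75,154.5473… × (1 + 0.0045)^3 = £76,173.7061…
Penalty: 14 × 1% × £182,316.00 = £25,524.24
Final settlement = outstanding balance + penalty = £76,173.7061… + £25,524.24 = £101,697.95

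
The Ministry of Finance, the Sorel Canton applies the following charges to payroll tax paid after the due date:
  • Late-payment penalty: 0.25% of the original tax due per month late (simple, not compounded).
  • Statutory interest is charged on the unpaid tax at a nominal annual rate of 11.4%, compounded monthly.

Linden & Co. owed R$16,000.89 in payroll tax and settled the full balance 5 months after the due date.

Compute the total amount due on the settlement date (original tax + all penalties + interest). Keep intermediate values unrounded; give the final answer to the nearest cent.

R$16,975.52

Late-payment penalty: 5 × 0.25% × R$16,000.89 = R$200.01…
Interest (11.4%/yr ÷ 12 = 0.95%/month): R$16,000.89 × ((1 + 0.0095)^5 − 1) = R$774.6209…
Total = R$16,000.89 + R$200.0111… + R$774.6209… = R$16,975.52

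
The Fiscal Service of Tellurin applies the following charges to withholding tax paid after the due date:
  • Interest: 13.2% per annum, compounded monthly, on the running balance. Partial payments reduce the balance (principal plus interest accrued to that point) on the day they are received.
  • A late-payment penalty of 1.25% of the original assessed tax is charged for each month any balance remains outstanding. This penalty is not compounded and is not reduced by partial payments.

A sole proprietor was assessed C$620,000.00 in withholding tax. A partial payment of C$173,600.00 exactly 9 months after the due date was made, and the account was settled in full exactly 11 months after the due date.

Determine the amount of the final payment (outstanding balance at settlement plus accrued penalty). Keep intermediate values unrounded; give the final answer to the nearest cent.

Monthly rate = 13.2% ÷ 12 = 1.1%
Balance at month 9: C$620,000.0000 × (1 + 0.011)^9 = C$684,151.1949…
After C$173,600.00 payment: C$684,151.1949… − C$173,600.00 = C$510,551.1949…
Balance at month 11: C$510,551.1949… × (1 + 0.011)^2 = C$521,845.0979…
Penalty: 11 × 1.25% × C$620,000.00 = C$85,250.00
Final settlement = outstanding balance + penalty = C$521,845.0979… + C$85,250.00 = C$607,095.10

C$607,095.10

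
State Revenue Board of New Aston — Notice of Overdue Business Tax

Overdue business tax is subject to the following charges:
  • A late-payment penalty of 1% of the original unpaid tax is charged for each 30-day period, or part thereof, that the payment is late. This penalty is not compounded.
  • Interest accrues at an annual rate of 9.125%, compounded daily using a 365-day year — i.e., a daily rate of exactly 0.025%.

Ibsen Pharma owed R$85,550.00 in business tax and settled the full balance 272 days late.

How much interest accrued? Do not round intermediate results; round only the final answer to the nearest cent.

R$6,018.97

Interest: R$85,550.00 × ((1 + 0.00025)^272 − 1) = R$85,550.00 × 0.07035621… = R$6,018.9739…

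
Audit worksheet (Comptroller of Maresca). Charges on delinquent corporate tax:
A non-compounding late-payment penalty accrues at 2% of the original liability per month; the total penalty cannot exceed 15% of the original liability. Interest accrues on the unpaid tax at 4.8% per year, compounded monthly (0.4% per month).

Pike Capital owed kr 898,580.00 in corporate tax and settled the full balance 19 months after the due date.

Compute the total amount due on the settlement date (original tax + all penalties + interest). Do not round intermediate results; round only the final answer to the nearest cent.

Penalty (uncapped): 19 × 2% × kr 898,580.00 = kr 341,460.40; cap = 15% × kr 898,580.00 = kr 134,787.00 → penalty = kr 134,787.00
Interest: kr 898,580.00 × ((1 + 0.004)^19 − 1) = kr 898,580.00 × 0.0787990… = kr 70,807.2236…
Total = kr 898,580.00 + kr 134,787.0000 + kr 70,807.2236… = kr 1,104,174.22

kr 1,104,174.22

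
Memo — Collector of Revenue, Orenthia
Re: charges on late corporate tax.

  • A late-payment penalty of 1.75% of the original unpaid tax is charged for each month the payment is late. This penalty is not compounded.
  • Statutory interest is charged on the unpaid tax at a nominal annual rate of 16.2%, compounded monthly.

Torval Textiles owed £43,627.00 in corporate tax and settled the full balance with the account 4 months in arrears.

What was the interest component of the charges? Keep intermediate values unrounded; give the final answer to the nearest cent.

Interest (16.2%/yr ÷ 12 = 1.35%/month): £43,627.00 × ((1 + 0.0135)^4 − 1) = £2,403.9949…

£2,403.99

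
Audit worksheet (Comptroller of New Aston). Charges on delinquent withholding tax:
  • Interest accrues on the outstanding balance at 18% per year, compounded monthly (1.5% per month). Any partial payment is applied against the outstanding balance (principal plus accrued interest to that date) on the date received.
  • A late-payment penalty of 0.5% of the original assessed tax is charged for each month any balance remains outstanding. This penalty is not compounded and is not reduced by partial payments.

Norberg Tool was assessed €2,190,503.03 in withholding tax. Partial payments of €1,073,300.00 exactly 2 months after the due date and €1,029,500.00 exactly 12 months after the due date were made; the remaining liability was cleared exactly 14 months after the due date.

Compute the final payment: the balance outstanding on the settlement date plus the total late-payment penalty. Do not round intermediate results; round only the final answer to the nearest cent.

Balance at month 2: €2,190,503.0300 × (1 + 0.015)^2 = €2,256,710.9841…
After €1,073,300.00 payment: €2,256,710.9841… − €1,073,300.00 = €1,183,410.9841…
Balance at month 12: €1,183,410.9841… × (1 + 0.015)^10 = €1,373,396.7598…
After €1,029,500.00 payment: €1,373,396.7598… − €1,029,500.00 = €343,896.7598…
Balance at month 14: €343,896.7598… × (1 + 0.015)^2 = €354,291.0394…
Penalty: 14 × 0.5% × €2,190,503.03 = €153,335.21…
Final settlement = outstanding balance + penalty = €354,291.0394… + €153,335.21… = €507,626.25

€507,626.25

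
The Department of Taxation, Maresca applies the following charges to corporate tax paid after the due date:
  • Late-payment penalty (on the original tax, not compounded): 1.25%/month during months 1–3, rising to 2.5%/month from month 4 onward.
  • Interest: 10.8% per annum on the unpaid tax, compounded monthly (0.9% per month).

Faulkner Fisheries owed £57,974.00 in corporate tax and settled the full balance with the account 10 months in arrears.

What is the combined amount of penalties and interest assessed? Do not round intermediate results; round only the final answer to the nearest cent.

£17,753.60

Penalty, months 1–3: 3 × 1.25% × £57,974.00 = £2,174.03…
Penalty, months 4–10: 7 × 2.5% × £57,974.00 = £10,145.45
Interest: £57,974.00 × ((1 + 0.009)^10 − 1) = £57,974.00 × 0.0937339… = £5,434.1275…
Penalties + interest = £12,319.4750 + £5,434.1275… = £17,753.60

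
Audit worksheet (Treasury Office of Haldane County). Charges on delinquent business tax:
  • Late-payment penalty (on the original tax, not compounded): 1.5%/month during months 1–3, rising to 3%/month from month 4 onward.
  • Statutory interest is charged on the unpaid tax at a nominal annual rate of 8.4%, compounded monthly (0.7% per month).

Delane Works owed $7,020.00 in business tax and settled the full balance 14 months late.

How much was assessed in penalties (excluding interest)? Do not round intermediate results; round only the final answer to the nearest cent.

$2,632.50

Penalty, months 1–3: 3 × 1.5% × $7,020.00 = $315.90
Penalty, months 4–14: 11 × 3% × $7,020.00 = $2,316.60
Total penalty = $315.90 + $2,316.60 = $2,632.50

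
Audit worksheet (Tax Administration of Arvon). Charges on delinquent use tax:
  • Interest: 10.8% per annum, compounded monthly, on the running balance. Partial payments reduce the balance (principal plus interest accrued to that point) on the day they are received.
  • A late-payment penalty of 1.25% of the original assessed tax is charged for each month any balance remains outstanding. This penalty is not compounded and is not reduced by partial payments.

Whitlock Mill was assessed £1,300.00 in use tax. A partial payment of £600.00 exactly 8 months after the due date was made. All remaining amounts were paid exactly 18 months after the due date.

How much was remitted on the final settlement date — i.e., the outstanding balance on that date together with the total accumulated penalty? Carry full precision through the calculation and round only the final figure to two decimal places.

Monthly rate = 10.8% ÷ 12 = 0.9%
Balance at month 8: £1,300.0000 × (1 + 0.009)^8 = £1,396.6021…
After £600.00 payment: £1,396.6021… − £600.00 = £796.6021…
Balance at month 18: £796.6021… × (1 + 0.009)^10 = £871.2707…
Penalty: 18 × 1.25% × £1,300.00 = £292.50
Final settlement = outstanding balance + penalty = £871.2707… + £292.50 = £1,163.77

£1,163.77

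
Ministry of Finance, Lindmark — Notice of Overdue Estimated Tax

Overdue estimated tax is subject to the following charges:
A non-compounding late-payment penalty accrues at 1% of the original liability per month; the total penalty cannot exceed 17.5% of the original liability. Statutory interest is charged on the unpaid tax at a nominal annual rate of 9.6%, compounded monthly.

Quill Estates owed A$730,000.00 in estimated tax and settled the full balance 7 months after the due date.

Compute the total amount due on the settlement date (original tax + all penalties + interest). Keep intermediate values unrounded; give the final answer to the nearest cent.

Penalty: 7 × 1% × A$730,000.00 = A$51,100.00 (below the 17.5% cap of A$127,750.00)
Interest (9.6%/yr ÷ 12 = 0.8%/month): A$730,000.00 × ((1 + 0.008)^7 − 1) = A$41,874.3068…
Total = A$730,000.00 + A$51,100.0000 + A$41,874.3068… = A$822,974.31

A$822,974.31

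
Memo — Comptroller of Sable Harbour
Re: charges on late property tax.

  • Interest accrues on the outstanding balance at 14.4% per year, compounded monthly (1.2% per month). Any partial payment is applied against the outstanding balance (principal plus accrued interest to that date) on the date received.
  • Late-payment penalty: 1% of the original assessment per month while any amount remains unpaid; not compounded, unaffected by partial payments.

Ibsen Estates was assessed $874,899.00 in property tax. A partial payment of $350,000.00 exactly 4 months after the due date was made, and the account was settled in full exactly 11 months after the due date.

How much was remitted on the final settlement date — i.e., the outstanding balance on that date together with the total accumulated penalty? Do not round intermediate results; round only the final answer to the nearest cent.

$713,329.47

Balance at month 4: $874,899.0000 × (1 + 0.012)^4 = $917,656.1302…
After $350,000.00 payment: $917,656.1302… − $350,000.00 = $567,656.1302…
Balance at month 11: $567,656.1302… × (1 + 0.012)^7 = $617,090.5841…
Penalty: 11 × 1% × $874,899.00 = $96,238.89
Final settlement = outstanding balance + penalty = $617,090.5841… + $96,238.89 = $713,329.47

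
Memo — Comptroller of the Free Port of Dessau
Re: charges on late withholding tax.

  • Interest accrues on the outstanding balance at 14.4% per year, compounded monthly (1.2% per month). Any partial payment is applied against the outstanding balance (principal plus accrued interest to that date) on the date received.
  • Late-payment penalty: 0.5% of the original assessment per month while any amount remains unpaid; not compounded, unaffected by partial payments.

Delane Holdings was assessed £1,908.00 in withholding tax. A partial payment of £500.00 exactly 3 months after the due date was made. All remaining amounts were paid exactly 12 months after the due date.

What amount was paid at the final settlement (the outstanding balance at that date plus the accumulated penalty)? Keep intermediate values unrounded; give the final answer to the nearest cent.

£1,759.45

Balance at month 3: £1,908.0000 × (1 + 0.012)^3 = £1,977.5156…
After £500.00 payment: £1,977.5156… − £500.00 = £1,477.5156…
Balance at month 12: £1,477.5156… × (1 + 0.012)^9 = £1,644.9650…
Penalty: 12 × 0.5% × £1,908.00 = £114.48
Final settlement = outstanding balance + penalty = £1,644.9650… + £114.48 = £1,759.45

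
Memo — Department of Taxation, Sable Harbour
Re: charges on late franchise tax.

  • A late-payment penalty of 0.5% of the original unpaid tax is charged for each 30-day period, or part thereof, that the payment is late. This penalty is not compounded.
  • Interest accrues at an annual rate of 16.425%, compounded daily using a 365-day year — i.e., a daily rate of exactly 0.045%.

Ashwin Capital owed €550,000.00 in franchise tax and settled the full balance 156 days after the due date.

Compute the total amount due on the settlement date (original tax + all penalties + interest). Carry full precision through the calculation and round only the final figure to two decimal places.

€606,488.17

Penalty periods: ⌈156/30⌉ = 6; penalty = 6 × 0.5% × €550,000.00 = €16,500.00
Interest: €550,000.00 × ((1 + 0.00045)^156 − 1) = €550,000.00 × 0.07270577… = €39,988.1712…
Total = €550,000.00 + €16,500.0000 + €39,988.1712… = €606,488.17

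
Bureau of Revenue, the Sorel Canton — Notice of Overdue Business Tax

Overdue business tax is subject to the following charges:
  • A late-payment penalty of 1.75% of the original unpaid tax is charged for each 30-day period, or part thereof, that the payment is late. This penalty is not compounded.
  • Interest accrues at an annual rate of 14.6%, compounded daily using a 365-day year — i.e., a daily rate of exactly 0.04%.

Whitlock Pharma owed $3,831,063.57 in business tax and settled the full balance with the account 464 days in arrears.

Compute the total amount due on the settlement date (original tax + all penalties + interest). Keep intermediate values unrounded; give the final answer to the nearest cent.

$5,684,899.56

Penalty periods: ⌈464/30⌉ = 16; penalty = 16 × 1.75% × $3,831,063.57 = $1,072,697.80…
Interest: $3,831,063.57 × ((1 + 0.0004)^464 − 1) = $3,831,063.57 × 0.20389591… = $781,138.1940…
Total = $3,831,063.57 + $1,072,697.7996 + $781,138.1940… = $5,684,899.56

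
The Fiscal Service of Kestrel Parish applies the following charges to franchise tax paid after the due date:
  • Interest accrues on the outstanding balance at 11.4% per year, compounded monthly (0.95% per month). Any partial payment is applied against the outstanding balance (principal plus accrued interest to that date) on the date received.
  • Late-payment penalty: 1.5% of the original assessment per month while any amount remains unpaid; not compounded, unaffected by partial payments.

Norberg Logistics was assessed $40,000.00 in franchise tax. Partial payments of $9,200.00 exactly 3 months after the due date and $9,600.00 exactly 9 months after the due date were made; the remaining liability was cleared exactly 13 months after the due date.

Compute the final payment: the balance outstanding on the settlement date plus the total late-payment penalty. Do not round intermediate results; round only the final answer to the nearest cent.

Balance at month 3: $40,000.0000 × (1 + 0.0095)^3 = $41,150.8643…
After $9,200.00 payment: $41,150.8643… − $9,200.00 = $31,950.8643…
Balance at month 9: $31,950.8643… × (1 + 0.0095)^6 = $33,815.8688…
After $9,600.00 payment: $33,815.8688… − $9,600.00 = $24,215.8688…
Balance at month 13: $24,215.8688… × (1 + 0.0095)^4 = $25,149.2680…
Penalty: 13 × 1.5% × $40,000.00 = $7,800.00
Final settlement = outstanding balance + penalty = $25,149.2680… + $7,800.00 = $32,949.27

$32,949.27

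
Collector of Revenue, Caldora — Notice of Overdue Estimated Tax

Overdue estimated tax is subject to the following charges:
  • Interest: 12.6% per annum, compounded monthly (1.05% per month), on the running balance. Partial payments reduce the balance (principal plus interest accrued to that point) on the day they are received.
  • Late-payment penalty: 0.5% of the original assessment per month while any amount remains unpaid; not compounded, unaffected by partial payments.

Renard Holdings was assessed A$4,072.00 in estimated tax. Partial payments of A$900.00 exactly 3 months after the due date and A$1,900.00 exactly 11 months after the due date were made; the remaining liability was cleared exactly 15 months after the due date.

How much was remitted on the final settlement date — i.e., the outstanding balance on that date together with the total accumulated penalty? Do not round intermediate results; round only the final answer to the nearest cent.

Balance at month 3: A$4,072.0000 × (1 + 0.0105)^3 = A$4,201.6195…
After A$900.00 payment: A$4,201.6195… − A$900.00 = A$3,301.6195…
Balance at month 11: A$3,301.6195… × (1 + 0.0105)^8 = A$3,589.3645…
After A$1,900.00 payment: A$3,589.3645… − A$1,900.00 = A$1,689.3645…
Balance at month 15: A$1,689.3645… × (1 + 0.0105)^4 = A$1,761.4432…
Penalty: 15 × 0.5% × A$4,072.00 = A$305.40
Final settlement = outstanding balance + penalty = A$1,761.4432… + A$305.40 = A$2,066.84

A$2,066.84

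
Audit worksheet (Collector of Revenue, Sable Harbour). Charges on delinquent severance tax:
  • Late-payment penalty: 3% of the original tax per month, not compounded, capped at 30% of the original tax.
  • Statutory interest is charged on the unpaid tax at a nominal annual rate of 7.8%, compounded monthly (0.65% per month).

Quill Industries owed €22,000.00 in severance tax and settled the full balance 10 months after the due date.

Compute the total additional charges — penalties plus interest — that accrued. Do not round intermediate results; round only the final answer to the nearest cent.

Penalty (uncapped): 10 × 3% × €22,000.00 = €6,600.00; cap = 30% × €22,000.00 = €6,600.00 → penalty = €6,600.00
Interest: €22,000.00 × ((1 + 0.0065)^10 − 1) = €22,000.00 × 0.0669346… = €1,472.5608…
Penalties + interest = €6,600.0000 + €1,472.5608… = €8,072.56

€8,072.56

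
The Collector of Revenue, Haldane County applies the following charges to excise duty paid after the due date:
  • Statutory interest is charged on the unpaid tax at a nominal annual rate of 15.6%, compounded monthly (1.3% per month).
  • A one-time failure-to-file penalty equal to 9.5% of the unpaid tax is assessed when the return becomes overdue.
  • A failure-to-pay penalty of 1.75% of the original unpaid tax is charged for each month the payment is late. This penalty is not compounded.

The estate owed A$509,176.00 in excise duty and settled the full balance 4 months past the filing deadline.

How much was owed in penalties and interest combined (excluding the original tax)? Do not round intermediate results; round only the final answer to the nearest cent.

Failure-to-file penalty: 9.5% × A$509,176.00 = A$48,371.72
Failure-to-pay penalty = 1.75% × A$509,176.00 × 4 mo = A$35,642.32
Interest: A$509,176.00 × ((1 + 0.013)^4 − 1) = A$509,176.00 × 0.0530228… = A$26,997.9456…
Penalties + interest = A$84,014.0400 + A$26,997.9456… = A$111,011.99

A$111,011.99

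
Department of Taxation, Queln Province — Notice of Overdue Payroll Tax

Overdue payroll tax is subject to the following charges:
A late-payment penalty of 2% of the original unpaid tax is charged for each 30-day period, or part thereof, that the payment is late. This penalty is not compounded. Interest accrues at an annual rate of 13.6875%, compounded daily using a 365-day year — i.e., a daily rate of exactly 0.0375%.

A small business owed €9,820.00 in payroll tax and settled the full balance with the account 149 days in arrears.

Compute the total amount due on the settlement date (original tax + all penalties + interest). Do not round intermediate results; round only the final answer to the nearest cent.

€11,366.20

Penalty periods: ⌈149/30⌉ = 5; penalty = 5 × 2% × €9,820.00 = €982.00
Interest: €9,820.00 × ((1 + 0.000375)^149 − 1) = €9,820.00 × 0.05745442… = €564.2024…
Total = €9,820.00 + €982.0000 + €564.2024… = €11,366.20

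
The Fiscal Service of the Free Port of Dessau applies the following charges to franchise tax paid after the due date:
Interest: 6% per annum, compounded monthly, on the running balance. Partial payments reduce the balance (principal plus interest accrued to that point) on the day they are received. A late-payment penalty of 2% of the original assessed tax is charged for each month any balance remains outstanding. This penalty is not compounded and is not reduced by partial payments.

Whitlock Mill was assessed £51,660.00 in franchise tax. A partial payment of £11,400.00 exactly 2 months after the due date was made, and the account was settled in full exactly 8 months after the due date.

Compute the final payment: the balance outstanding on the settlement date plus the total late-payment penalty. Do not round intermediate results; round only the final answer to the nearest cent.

Monthly rate = 6% ÷ 12 = 0.5%
Balance at month 2: £51,660.0000 × (1 + 0.005)^2 = £52,177.8915
After £11,400.00 payment: £52,177.8915 − £11,400.00 = £40,777.8915
Balance at month 8: £40,777.8915 × (1 + 0.005)^6 = £42,016.6223…
Penalty: 8 × 2% × £51,660.00 = £8,265.60
Final settlement = outstanding balance + penalty = £42,016.6223… + £8,265.60 = £50,282.22

£50,282.22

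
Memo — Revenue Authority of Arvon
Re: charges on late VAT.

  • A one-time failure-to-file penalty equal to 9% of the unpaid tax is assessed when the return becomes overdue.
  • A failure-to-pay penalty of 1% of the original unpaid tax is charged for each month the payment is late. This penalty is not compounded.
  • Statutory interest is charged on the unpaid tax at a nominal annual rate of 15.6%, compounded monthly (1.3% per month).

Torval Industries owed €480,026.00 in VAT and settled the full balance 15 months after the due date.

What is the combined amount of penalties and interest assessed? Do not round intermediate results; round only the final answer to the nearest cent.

Failure-to-file penalty: 9% × €480,026.00 = €43,202.34
Failure-to-pay penalty = 1% × €480,026.00 × 15 mo = €72,003.90
Interest: €480,026.00 × ((1 + 0.013)^15 − 1) = €480,026.00 × 0.2137848… = €102,622.2434…
Penalties + interest = €115,206.2400 + €102,622.2434… = €217,828.48

€217,828.48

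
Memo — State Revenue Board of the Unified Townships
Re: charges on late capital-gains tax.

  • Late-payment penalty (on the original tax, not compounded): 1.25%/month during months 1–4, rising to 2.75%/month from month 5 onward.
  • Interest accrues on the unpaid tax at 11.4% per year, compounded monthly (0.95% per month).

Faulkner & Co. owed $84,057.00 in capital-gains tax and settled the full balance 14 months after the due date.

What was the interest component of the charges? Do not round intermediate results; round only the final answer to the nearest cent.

Interest: $84,057.00 × ((1 + 0.0095)^14 − 1) = $84,057.00 × 0.1415331… = $11,896.8516…

$11,896.85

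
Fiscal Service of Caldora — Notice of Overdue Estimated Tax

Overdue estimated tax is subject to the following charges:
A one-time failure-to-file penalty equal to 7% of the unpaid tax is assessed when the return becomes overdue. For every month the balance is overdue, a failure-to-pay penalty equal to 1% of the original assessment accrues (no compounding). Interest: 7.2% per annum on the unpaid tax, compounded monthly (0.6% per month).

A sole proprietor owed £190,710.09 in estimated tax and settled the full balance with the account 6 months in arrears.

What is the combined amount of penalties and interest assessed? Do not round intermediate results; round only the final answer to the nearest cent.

Failure-to-file penalty: 7% × £190,710.09 = £13,349.71…
Failure-to-pay penalty: 6 × 1% × £190,710.09 = £11,442.61…
Interest: £190,710.09 × ((1 + 0.006)^6 − 1) = £190,710.09 × 0.0365443… = £6,969.3743…
Penalties + interest = £24,792.3117 + £6,969.3743… = £31,761.69

£31,761.69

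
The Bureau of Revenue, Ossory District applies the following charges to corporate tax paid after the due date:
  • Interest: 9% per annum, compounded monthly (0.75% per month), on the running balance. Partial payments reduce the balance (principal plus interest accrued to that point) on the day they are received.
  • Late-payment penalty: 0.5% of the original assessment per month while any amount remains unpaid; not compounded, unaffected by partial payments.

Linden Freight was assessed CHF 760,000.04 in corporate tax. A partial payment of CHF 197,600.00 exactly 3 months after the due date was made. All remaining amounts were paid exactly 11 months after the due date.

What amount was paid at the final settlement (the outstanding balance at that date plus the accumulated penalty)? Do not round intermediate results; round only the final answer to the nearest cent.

Balance at month 3: CHF 760,000.0400 × (1 + 0.0075)^3 = CHF 777,228.6115…
After CHF 197,600.00 payment: CHF 777,228.6115… − CHF 197,600.00 = CHF 579,628.6115…
Balance at month 11: CHF 579,628.6115… × (1 + 0.0075)^8 = CHF 615,333.0662…
Penalty: 11 × 0.5% × CHF 760,000.04 = CHF 41,800.00…
Final settlement = outstanding balance + penalty = CHF 615,333.0662… + CHF 41,800.00… = CHF 657,133.07

CHF 657,133.07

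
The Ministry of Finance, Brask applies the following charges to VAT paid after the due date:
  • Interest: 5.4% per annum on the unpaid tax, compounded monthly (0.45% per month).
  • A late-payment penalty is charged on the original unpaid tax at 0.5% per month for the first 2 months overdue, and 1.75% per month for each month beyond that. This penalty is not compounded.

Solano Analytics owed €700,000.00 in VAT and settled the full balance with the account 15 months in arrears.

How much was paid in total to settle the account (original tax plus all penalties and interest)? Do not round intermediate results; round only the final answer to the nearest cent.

€915,017.79

Penalty, months 1–2: 2 × 0.5% × €700,000.00 = €7,000.00
Penalty, months 3–15: 13 × 1.75% × €700,000.00 = €159,250.00
Interest: €700,000.00 × ((1 + 0.0045)^15 − 1) = €700,000.00 × 0.0696683… = €48,767.7940…
Total = €700,000.00 + €166,250.0000 + €48,767.7940… = €915,017.79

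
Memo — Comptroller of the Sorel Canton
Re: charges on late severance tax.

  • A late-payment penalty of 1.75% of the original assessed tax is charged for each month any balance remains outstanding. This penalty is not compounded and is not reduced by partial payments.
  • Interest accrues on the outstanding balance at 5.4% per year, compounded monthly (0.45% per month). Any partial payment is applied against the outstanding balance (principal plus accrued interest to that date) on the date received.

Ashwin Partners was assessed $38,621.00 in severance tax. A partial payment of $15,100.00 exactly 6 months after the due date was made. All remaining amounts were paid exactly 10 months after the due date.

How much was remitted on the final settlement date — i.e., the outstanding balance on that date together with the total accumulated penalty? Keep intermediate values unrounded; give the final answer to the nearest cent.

$31,779.60

Balance at month 6: $38,621.0000 × (1 + 0.0045)^6 = $39,675.5688…
After $15,100.00 payment: $39,675.5688… − $15,100.00 = $24,575.5688…
Balance at month 10: $24,575.5688… × (1 + 0.0045)^4 = $25,020.9239…
Penalty: 10 × 1.75% × $38,621.00 = $6,758.68…
Final settlement = outstanding balance + penalty = $25,020.9239… + $6,758.68… = $31,779.60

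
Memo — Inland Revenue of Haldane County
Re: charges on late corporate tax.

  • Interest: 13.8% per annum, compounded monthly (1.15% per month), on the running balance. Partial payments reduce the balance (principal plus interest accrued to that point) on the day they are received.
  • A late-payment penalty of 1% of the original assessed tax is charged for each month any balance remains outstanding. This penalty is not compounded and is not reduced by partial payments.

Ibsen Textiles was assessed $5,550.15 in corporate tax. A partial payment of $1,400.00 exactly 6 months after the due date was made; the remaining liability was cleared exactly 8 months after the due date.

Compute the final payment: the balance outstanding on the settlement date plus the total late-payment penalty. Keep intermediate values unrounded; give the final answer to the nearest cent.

$5,093.42

Balance at month 6: $5,550.1500 × (1 + 0.0115)^6 = $5,944.2907…
After $1,400.00 payment: $5,944.2907… − $1,400.00 = $4,544.2907…
Balance at month 8: $4,544.2907… × (1 + 0.0115)^2 = $4,649.4104…
Penalty: 8 × 1% × $5,550.15 = $444.01…
Final settlement = outstanding balance + penalty = $4,649.4104… + $444.01… = $5,093.42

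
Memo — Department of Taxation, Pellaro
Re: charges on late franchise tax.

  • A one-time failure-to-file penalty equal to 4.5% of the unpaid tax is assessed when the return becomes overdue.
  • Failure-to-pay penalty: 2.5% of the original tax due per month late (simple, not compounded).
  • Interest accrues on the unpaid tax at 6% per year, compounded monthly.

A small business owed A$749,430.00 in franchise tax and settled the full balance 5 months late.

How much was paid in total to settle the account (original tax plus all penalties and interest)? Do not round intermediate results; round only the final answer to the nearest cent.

A$895,757.15

Failure-to-file penalty: 4.5% × A$749,430.00 = A$33,724.35
Failure-to-pay penalty: 5 × 2.5% × A$749,430.00 = A$93,678.75
Interest (6%/yr ÷ 12 = 0.5%/month): A$749,430.00 × ((1 + 0.005)^5 − 1) = A$18,924.0466…
Total = A$749,430.00 + A$127,403.1000 + A$18,924.0466… = A$895,757.15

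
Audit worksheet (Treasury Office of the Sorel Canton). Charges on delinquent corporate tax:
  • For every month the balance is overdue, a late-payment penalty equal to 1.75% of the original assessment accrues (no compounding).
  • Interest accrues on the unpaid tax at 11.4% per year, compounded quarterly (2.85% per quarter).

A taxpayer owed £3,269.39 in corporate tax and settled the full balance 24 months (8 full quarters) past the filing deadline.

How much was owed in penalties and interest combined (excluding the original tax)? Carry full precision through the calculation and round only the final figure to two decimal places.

£2,197.31

Late-payment penalty = 1.75% × £3,269.39 × 24 mo = £1,373.14…
Interest: £3,269.39 × ((1 + 0.0285)^8 − 1) = £3,269.39 × 0.2520866… = £824.1694…
Penalties + interest = £1,373.1438 + £824.1694… = £2,197.31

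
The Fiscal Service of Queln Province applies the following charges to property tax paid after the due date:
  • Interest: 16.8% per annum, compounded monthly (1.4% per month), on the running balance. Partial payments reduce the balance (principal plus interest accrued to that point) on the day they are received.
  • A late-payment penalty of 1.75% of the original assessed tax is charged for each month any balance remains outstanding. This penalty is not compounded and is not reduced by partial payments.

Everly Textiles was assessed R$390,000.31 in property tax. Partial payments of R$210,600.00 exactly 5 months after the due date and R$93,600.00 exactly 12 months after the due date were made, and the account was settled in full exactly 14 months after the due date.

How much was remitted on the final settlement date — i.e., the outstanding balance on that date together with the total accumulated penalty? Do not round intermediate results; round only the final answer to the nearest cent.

Balance at month 5: R$390,000.3100 × (1 + 0.014)^5 = R$418,075.5090…
After R$210,600.00 payment: R$418,075.5090… − R$210,600.00 = R$207,475.5090…
Balance at month 12: R$207,475.5090… × (1 + 0.014)^7 = R$228,682.2854…
After R$93,600.00 payment: R$228,682.2854… − R$93,600.00 = R$135,082.2854…
Balance at month 14: R$135,082.2854… × (1 + 0.014)^2 = R$138,891.0655…
Penalty: 14 × 1.75% × R$390,000.31 = R$95,550.08…
Final settlement = outstanding balance + penalty = R$138,891.0655… + R$95,550.08… = R$234,441.14

R$234,441.14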